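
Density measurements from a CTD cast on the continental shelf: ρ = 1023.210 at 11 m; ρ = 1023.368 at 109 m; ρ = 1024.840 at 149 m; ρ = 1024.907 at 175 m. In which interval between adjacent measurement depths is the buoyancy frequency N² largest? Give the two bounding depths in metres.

Compute the density gradient over each adjacent pair:
  11–109 m: Δρ/Δz = 0.158/98 = 1.6 × 10⁻³ kg m⁻⁴
  109–149 m: Δρ/Δz = 1.472/40 = 0.037 kg m⁻⁴
  149–175 m: Δρ/Δz = 0.067/26 = 2.6 × 10⁻³ kg m⁻⁴
The largest gradient is in the 109–149 m interval — the pycnocline.

109–149 m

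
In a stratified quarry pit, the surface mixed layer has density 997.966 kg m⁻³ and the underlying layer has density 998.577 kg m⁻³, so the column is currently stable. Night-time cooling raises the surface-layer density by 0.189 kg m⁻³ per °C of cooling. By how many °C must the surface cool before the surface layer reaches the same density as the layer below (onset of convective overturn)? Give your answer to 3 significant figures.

Density deficit of the surface layer: 998.577 − 997.966 = 0.611 kg m⁻³.
Required change = 0.611 / 0.189 = 3.23 °C.

3.23 °C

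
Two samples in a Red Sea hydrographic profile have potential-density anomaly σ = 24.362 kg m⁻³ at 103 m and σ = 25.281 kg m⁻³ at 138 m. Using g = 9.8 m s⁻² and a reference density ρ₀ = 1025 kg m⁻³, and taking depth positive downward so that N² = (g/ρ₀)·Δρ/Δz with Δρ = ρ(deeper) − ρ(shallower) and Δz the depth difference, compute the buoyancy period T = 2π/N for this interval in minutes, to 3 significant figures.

Δρ = 1025.281 − 1024.362 = 0.919 kg m⁻³ over Δz = 138 − 103 = 35 m.
N² = (9.8/1025) × (0.919/35) = 2.5104 × 10⁻⁴ s⁻².
N = √(2.5104 × 10⁻⁴) = 0.015844 rad s⁻¹, so T = 2π/N = 396.57 s = 6.6095 min ≈ 6.61 min.

6.61 min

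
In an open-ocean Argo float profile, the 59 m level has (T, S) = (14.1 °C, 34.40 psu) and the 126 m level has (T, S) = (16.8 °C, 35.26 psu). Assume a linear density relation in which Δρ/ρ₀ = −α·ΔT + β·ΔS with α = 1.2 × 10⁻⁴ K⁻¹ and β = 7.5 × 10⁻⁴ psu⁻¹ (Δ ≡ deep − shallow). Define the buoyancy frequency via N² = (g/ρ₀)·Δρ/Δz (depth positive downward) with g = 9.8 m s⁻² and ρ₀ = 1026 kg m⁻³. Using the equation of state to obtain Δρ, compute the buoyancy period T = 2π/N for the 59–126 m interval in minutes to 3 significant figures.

15.3 min

ΔT = +2.7 K, ΔS = +0.86 psu (deep − shallow).
Δρ/ρ₀ = −αΔT + βΔS = -3.24 × 10⁻⁴ + 6.45 × 10⁻⁴ = 3.21 × 10⁻⁴, so Δρ ≈ 0.3293 kg m⁻³.
N² = (g/ρ₀)·Δρ/Δz = g·(Δρ/ρ₀)/Δz = 9.8 × 3.21 × 10⁻⁴ / 67 = 4.6952 × 10⁻⁵ s⁻².
N = √(4.6952 × 10⁻⁵) = 6.8522 × 10⁻³ rad s⁻¹ → T = 2π/N = 916.96 s = 15.283 min ≈ 15.3 min.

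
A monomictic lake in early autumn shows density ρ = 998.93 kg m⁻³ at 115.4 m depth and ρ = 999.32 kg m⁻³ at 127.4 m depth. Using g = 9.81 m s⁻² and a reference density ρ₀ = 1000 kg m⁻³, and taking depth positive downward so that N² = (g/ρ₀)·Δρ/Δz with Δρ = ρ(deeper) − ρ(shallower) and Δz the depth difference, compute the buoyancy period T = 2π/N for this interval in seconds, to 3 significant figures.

352 s

Δρ = 999.32 − 998.93 = 0.39 kg m⁻³ over Δz = 127.4 − 115.4 = 12 m.
N² = (9.81/1000) × (0.39/12) = 3.1883 × 10⁻⁴ s⁻².
N = √(3.1883 × 10⁻⁴) = 0.017856 rad s⁻¹, so T = 2π/N = 351.88 s ≈ 352 s.
N² > 0, so the interval is statically stable.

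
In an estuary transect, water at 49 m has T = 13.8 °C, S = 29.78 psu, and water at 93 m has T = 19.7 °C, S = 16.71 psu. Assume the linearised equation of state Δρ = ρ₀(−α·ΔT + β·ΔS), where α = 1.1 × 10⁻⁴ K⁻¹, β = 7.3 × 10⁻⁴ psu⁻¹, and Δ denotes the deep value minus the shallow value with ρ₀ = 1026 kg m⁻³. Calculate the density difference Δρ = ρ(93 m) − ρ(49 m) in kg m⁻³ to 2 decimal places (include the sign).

ΔT = +5.9 K, ΔS = -13.07 psu (deep − shallow).
Δρ/ρ₀ = −(1.1 × 10⁻⁴)(+5.9) + (7.3 × 10⁻⁴)(-13.07) = -0.0101901.
Δρ = 1026 × (-0.0101901) = -10.46 kg m⁻³.
Negative Δρ: lighter below, statically unstable.

-10.46 kg m⁻³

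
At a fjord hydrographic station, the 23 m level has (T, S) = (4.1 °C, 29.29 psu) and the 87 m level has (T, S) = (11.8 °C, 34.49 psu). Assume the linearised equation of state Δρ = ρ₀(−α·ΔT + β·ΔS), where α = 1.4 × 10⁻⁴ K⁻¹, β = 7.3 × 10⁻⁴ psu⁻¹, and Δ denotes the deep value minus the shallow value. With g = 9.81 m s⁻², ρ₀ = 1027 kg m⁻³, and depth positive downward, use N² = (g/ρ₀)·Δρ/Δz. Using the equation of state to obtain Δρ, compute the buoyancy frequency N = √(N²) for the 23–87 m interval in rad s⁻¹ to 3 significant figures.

ΔT = +7.7 K, ΔS = +5.20 psu (deep − shallow).
Δρ/ρ₀ = −αΔT + βΔS = -1.078 × 10⁻³ + 3.796 × 10⁻³ = 2.718 × 10⁻³, so Δρ ≈ 2.791 kg m⁻³.
N² = (g/ρ₀)·Δρ/Δz = g·(Δρ/ρ₀)/Δz = 9.81 × 2.718 × 10⁻³ / 64 = 4.1662 × 10⁻⁴ s⁻².
N = √(4.1662 × 10⁻⁴) = 0.020411 rad s⁻¹ ≈ 0.0204 rad s⁻¹.

0.0204 rad s⁻¹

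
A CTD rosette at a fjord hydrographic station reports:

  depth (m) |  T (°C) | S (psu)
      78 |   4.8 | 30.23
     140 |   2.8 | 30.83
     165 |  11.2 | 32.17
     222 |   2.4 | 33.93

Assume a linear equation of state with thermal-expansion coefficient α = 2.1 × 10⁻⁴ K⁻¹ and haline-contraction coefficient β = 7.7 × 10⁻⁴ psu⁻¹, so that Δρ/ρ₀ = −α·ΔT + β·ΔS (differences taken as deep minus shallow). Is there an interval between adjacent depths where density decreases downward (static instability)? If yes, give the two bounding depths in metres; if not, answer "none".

Evaluate Δρ/ρ₀ = −αΔT + βΔS across each adjacent pair:
  78–140 m: −αΔT+βΔS = −(2.1 × 10⁻⁴)(-2.0)+(7.7 × 10⁻⁴)(+0.60) = 8.8 × 10⁻⁴ → stable
  140–165 m: −αΔT+βΔS = −(2.1 × 10⁻⁴)(+8.4)+(7.7 × 10⁻⁴)(+1.34) = -7.3 × 10⁻⁴ → UNSTABLE
  165–222 m: −αΔT+βΔS = −(2.1 × 10⁻⁴)(-8.8)+(7.7 × 10⁻⁴)(+1.76) = 3.2 × 10⁻³ → stable
The 140–165 m interval has Δρ < 0: lighter water underlies denser water.

140–165 m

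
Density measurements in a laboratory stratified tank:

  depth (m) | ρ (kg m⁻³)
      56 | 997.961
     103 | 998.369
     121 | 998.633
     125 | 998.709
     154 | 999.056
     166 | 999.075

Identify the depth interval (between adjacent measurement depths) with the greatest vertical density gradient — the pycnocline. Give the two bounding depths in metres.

Compute the density gradient over each adjacent pair:
  56–103 m: Δρ/Δz = 0.408/47 = 8.7 × 10⁻³ kg m⁻⁴
  103–121 m: Δρ/Δz = 0.264/18 = 0.015 kg m⁻⁴
  121–125 m: Δρ/Δz = 0.076/4 = 0.019 kg m⁻⁴
  125–154 m: Δρ/Δz = 0.347/29 = 0.012 kg m⁻⁴
  154–166 m: Δρ/Δz = 0.019/12 = 1.6 × 10⁻³ kg m⁻⁴
The largest gradient is in the 121–125 m interval — the pycnocline.

121–125 m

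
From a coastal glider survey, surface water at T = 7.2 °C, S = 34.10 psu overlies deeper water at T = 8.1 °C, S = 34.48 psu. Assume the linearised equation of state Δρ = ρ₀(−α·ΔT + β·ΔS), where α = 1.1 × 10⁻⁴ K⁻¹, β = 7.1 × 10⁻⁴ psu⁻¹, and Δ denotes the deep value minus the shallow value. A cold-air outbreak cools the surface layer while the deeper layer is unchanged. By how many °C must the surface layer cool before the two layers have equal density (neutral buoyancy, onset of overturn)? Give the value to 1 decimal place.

Neutral buoyancy requires Δρ = 0, i.e. −α(T_deep − T_surf′) + β(S_deep − S_surf) = 0.
T_surf′ = T_deep − (β/α)·ΔS = 8.1 − (7.1 × 10⁻⁴/1.1 × 10⁻⁴)·(+0.38) = 5.647 °C.
Cooling required: 7.2 − (5.647) = 1.553 °C.

1.6 °C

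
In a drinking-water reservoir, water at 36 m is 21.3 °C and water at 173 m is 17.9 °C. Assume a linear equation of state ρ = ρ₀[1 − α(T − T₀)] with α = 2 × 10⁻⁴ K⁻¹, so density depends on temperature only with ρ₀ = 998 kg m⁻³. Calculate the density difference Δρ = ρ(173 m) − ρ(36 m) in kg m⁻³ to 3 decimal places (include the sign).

+0.679 kg m⁻³

ΔT = -3.4 K, Δρ/ρ₀ = −αΔT = 6.80 × 10⁻⁴.
Δρ = 998 × (6.80 × 10⁻⁴) = +0.679 kg m⁻³.
Positive Δρ: denser below, stable.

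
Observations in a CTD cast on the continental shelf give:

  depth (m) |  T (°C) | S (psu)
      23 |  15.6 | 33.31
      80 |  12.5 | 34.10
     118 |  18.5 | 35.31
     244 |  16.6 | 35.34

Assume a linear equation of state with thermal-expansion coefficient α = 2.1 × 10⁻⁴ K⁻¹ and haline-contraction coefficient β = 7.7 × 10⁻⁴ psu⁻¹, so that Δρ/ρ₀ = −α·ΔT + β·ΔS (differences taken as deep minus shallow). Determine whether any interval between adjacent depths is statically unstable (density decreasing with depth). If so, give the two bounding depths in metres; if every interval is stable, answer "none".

Evaluate Δρ/ρ₀ = −αΔT + βΔS across each adjacent pair:
  23–80 m: −αΔT+βΔS = −(2.1 × 10⁻⁴)(-3.1)+(7.7 × 10⁻⁴)(+0.79) = 1.3 × 10⁻³ → stable
  80–118 m: −αΔT+βΔS = −(2.1 × 10⁻⁴)(+6.0)+(7.7 × 10⁻⁴)(+1.21) = -3.3 × 10⁻⁴ → UNSTABLE
  118–244 m: −αΔT+βΔS = −(2.1 × 10⁻⁴)(-1.9)+(7.7 × 10⁻⁴)(+0.03) = 4.2 × 10⁻⁴ → stable
The 80–118 m interval has Δρ < 0: lighter water underlies denser water.

80–118 m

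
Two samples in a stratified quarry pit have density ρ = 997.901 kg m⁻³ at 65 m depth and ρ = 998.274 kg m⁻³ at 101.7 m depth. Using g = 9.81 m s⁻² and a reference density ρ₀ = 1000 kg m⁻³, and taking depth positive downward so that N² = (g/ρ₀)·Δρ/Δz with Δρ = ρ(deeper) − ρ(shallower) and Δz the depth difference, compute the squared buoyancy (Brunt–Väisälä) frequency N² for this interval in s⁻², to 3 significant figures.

9.97 × 10⁻⁵ s⁻²

Δρ = 998.274 − 997.901 = 0.373 kg m⁻³ over Δz = 101.7 − 65 = 36.7 m.
N² = (9.81/1000) × (0.373/36.7) = 9.9704 × 10⁻⁵ s⁻² ≈ 9.97 × 10⁻⁵ s⁻².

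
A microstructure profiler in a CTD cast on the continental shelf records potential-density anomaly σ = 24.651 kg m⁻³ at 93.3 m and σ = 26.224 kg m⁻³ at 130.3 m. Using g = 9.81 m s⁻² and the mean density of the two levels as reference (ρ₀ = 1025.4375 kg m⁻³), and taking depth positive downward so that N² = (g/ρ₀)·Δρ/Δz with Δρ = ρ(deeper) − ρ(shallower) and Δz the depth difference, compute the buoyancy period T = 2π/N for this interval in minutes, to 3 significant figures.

5.19 min

Δρ = 1026.224 − 1024.651 = 1.573 kg m⁻³ over Δz = 130.3 − 93.3 = 37 m.
N² = (9.81/1025.4375) × (1.573/37) = 4.0671 × 10⁻⁴ s⁻².
N = √(4.0671 × 10⁻⁴) = 0.020167 rad s⁻¹, so T = 2π/N = 311.56 s = 5.1927 min ≈ 5.19 min.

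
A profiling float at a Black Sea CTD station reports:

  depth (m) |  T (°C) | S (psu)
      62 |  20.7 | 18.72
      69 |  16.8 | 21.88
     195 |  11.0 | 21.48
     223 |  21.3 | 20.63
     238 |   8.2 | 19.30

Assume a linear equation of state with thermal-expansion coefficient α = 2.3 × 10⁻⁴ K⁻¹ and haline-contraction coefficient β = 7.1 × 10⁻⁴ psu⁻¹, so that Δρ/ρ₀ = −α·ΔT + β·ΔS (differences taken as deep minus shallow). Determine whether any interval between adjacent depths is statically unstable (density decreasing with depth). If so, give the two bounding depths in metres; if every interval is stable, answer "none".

195–223 m

Evaluate Δρ/ρ₀ = −αΔT + βΔS across each adjacent pair:
  62–69 m: −αΔT+βΔS = −(2.3 × 10⁻⁴)(-3.9)+(7.1 × 10⁻⁴)(+3.16) = 3.1 × 10⁻³ → stable
  69–195 m: −αΔT+βΔS = −(2.3 × 10⁻⁴)(-5.8)+(7.1 × 10⁻⁴)(-0.40) = 1.0 × 10⁻³ → stable
  195–223 m: −αΔT+βΔS = −(2.3 × 10⁻⁴)(+10.3)+(7.1 × 10⁻⁴)(-0.85) = -3.0 × 10⁻³ → UNSTABLE
  223–238 m: −αΔT+βΔS = −(2.3 × 10⁻⁴)(-13.1)+(7.1 × 10⁻⁴)(-1.33) = 2.1 × 10⁻³ → stable
The 195–223 m interval has Δρ < 0: lighter water underlies denser water.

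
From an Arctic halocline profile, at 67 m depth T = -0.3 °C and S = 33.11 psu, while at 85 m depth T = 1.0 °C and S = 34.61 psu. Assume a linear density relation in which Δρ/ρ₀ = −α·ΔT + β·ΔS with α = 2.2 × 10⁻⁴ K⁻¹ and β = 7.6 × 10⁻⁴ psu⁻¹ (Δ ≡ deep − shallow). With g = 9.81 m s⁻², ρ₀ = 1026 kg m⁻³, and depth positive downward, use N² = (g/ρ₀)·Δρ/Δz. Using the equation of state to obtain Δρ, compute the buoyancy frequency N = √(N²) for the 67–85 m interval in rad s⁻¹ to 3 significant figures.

ΔT = +1.3 K, ΔS = +1.50 psu (deep − shallow).
Δρ/ρ₀ = −αΔT + βΔS = -2.86 × 10⁻⁴ + 1.14 × 10⁻³ = 8.54 × 10⁻⁴, so Δρ ≈ 0.8762 kg m⁻³.
N² = (g/ρ₀)·Δρ/Δz = g·(Δρ/ρ₀)/Δz = 9.81 × 8.54 × 10⁻⁴ / 18 = 4.6543 × 10⁻⁴ s⁻².
N = √(4.6543 × 10⁻⁴) = 0.021574 rad s⁻¹ ≈ 0.0216 rad s⁻¹.

0.0216 rad s⁻¹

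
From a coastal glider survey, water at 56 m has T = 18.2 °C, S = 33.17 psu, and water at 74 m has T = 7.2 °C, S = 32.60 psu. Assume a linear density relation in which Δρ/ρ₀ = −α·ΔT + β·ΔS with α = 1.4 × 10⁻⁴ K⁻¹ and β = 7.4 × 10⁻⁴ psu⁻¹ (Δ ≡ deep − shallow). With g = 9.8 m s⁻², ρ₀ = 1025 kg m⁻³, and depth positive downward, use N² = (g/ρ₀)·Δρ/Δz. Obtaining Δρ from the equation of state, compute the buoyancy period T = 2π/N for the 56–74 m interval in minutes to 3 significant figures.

4.24 min

ΔT = -11.0 K, ΔS = -0.57 psu (deep − shallow).
Δρ/ρ₀ = −αΔT + βΔS = 1.54 × 10⁻³ − 4.218 × 10⁻⁴ = 1.1182 × 10⁻³, so Δρ ≈ 1.146 kg m⁻³.
N² = (g/ρ₀)·Δρ/Δz = g·(Δρ/ρ₀)/Δz = 9.8 × 1.1182 × 10⁻³ / 18 = 6.0880 × 10⁻⁴ s⁻².
N = √(6.0880 × 10⁻⁴) = 0.024674 rad s⁻¹ → T = 2π/N = 254.65 s = 4.2442 min ≈ 4.24 min.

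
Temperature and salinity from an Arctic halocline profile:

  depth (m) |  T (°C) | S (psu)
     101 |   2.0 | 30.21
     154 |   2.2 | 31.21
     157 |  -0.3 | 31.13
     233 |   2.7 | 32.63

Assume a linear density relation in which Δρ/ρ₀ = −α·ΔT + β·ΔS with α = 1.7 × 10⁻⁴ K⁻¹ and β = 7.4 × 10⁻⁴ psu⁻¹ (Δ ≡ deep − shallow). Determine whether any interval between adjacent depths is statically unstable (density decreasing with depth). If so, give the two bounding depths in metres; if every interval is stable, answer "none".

none

Evaluate Δρ/ρ₀ = −αΔT + βΔS across each adjacent pair:
  101–154 m: −αΔT+βΔS = −(1.7 × 10⁻⁴)(+0.2)+(7.4 × 10⁻⁴)(+1.00) = 7.1 × 10⁻⁴ → stable
  154–157 m: −αΔT+βΔS = −(1.7 × 10⁻⁴)(-2.5)+(7.4 × 10⁻⁴)(-0.08) = 3.7 × 10⁻⁴ → stable
  157–233 m: −αΔT+βΔS = −(1.7 × 10⁻⁴)(+3.0)+(7.4 × 10⁻⁴)(+1.50) = 6.0 × 10⁻⁴ → stable
Every interval has Δρ > 0: the column is stably stratified throughout.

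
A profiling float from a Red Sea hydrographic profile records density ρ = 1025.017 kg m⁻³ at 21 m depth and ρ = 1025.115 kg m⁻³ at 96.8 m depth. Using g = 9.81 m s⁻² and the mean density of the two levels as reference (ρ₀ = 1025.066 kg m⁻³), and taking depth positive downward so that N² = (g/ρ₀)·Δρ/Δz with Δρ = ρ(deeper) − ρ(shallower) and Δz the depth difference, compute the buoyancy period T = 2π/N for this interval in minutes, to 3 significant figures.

29.8 min

Δρ = 1025.115 − 1025.017 = 0.098 kg m⁻³ over Δz = 96.8 − 21 = 75.8 m.
N² = (9.81/1025.066) × (0.098/75.8) = 1.2373 × 10⁻⁵ s⁻².
N = √(1.2373 × 10⁻⁵) = 3.5175 × 10⁻³ rad s⁻¹, so T = 2π/N = 1.7863 × 10³ s = 29.772 min ≈ 29.8 min.
N² > 0, so the interval is statically stable.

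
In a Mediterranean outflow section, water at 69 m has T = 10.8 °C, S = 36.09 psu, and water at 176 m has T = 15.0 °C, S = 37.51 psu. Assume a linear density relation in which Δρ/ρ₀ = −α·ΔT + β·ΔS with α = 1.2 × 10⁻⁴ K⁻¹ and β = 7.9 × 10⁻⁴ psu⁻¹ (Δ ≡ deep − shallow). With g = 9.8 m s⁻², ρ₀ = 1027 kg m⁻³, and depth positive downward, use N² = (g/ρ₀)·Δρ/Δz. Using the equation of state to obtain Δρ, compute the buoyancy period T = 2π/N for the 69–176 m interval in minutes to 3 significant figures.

13.9 min

ΔT = +4.2 K, ΔS = +1.42 psu (deep − shallow).
Δρ/ρ₀ = −αΔT + βΔS = -5.04 × 10⁻⁴ + 1.1218 × 10⁻³ = 6.178 × 10⁻⁴, so Δρ ≈ 0.6345 kg m⁻³.
N² = (g/ρ₀)·Δρ/Δz = g·(Δρ/ρ₀)/Δz = 9.8 × 6.178 × 10⁻⁴ / 107 = 5.6584 × 10⁻⁵ s⁻².
N = √(5.6584 × 10⁻⁵) = 7.5222 × 10⁻³ rad s⁻¹ → T = 2π/N = 835.29 s = 13.921 min ≈ 13.9 min.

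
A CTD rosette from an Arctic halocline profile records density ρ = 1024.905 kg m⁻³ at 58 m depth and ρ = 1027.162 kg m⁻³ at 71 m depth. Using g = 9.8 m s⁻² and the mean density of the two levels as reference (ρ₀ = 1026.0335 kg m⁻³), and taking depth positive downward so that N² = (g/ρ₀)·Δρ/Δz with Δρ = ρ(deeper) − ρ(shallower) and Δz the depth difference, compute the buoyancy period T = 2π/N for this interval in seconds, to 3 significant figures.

Δρ = 1027.162 − 1024.905 = 2.257 kg m⁻³ over Δz = 71 − 58 = 13 m.
N² = (9.8/1026.0335) × (2.257/13) = 1.6583 × 10⁻³ s⁻².
N = √(1.6583 × 10⁻³) = 0.040722 rad s⁻¹, so T = 2π/N = 154.29 s ≈ 154 s.

154 s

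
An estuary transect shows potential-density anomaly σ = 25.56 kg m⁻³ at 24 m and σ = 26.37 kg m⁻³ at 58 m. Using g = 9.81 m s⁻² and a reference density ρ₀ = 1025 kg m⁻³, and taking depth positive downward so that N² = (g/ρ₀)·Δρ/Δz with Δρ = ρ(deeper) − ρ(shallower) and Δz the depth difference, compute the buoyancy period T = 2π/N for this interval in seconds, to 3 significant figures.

416 s

Δρ = 1026.37 − 1025.56 = 0.81 kg m⁻³ over Δz = 58 − 24 = 34 m.
N² = (9.81/1025) × (0.81/34) = 2.2801 × 10⁻⁴ s⁻².
N = √(2.2801 × 10⁻⁴) = 0.015100 rad s⁻¹, so T = 2π/N = 416.10 s ≈ 416 s.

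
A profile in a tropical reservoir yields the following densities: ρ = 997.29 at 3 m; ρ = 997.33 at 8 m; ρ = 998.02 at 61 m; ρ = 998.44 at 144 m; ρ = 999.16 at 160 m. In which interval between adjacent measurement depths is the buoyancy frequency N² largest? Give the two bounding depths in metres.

Compute the density gradient over each adjacent pair:
  3–8 m: Δρ/Δz = 0.04/5 = 8.0 × 10⁻³ kg m⁻⁴
  8–61 m: Δρ/Δz = 0.69/53 = 0.013 kg m⁻⁴
  61–144 m: Δρ/Δz = 0.42/83 = 5.1 × 10⁻³ kg m⁻⁴
  144–160 m: Δρ/Δz = 0.72/16 = 0.045 kg m⁻⁴
The largest gradient is in the 144–160 m interval — the pycnocline.

144–160 m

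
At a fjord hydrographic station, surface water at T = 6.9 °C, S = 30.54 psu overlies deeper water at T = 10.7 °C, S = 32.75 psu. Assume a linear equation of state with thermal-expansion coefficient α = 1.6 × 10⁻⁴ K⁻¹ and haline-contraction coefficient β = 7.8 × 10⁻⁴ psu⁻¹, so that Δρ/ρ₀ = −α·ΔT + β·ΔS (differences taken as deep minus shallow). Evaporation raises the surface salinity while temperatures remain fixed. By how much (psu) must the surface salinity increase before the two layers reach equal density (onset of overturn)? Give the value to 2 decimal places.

Neutral buoyancy requires −α(T_deep − T_surf) + β(S_deep − S_surf′) = 0.
S_surf′ = S_deep − (α/β)·ΔT = 32.75 − (1.6 × 10⁻⁴/7.8 × 10⁻⁴)·(+3.8) = 31.9705 psu.
Increase required: 31.9705 − 30.54 = 1.4305 psu.

1.43 psu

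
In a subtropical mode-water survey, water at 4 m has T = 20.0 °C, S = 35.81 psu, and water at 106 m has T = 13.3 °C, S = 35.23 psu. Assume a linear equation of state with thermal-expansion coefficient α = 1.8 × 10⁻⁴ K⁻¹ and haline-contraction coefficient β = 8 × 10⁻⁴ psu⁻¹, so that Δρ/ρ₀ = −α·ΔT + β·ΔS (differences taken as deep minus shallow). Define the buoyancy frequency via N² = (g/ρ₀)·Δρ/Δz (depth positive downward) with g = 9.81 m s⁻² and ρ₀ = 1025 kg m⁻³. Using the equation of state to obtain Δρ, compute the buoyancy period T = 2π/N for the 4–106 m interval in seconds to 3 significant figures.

ΔT = -6.7 K, ΔS = -0.58 psu (deep − shallow).
Δρ/ρ₀ = −αΔT + βΔS = 1.206 × 10⁻³ − 4.64 × 10⁻⁴ = 7.42 × 10⁻⁴, so Δρ ≈ 0.7606 kg m⁻³.
N² = (g/ρ₀)·Δρ/Δz = g·(Δρ/ρ₀)/Δz = 9.81 × 7.42 × 10⁻⁴ / 102 = 7.1363 × 10⁻⁵ s⁻².
N = √(7.1363 × 10⁻⁵) = 8.4477 × 10⁻³ rad s⁻¹ → T = 2π/N = 743.77 s ≈ 744 s.

744 s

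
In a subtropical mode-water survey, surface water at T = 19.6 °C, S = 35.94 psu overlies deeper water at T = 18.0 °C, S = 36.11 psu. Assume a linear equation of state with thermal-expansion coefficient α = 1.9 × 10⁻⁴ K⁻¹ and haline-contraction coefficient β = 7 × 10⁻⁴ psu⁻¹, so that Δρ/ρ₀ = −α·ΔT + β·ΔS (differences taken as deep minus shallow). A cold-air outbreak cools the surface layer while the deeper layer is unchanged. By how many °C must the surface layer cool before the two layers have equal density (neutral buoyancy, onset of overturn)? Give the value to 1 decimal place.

2.2 °C

Neutral buoyancy requires Δρ = 0, i.e. −α(T_deep − T_surf′) + β(S_deep − S_surf) = 0.
T_surf′ = T_deep − (β/α)·ΔS = 18.0 − (7 × 10⁻⁴/1.9 × 10⁻⁴)·(+0.17) = 17.374 °C.
Cooling required: 19.6 − (17.374) = 2.226 °C.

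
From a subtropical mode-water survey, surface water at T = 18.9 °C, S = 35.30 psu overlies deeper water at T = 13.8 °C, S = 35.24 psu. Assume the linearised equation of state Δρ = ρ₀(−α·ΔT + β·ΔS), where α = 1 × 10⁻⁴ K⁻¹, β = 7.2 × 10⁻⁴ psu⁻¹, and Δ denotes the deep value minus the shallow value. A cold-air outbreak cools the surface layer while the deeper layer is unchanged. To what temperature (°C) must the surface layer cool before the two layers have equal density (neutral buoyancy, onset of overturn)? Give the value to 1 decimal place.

Neutral buoyancy requires Δρ = 0, i.e. −α(T_deep − T_surf′) + β(S_deep − S_surf) = 0.
T_surf′ = T_deep − (β/α)·ΔS = 13.8 − (7.2 × 10⁻⁴/1 × 10⁻⁴)·(-0.06) = 14.232 °C.
Cooling required: 18.9 − (14.232) = 4.668 °C.

14.2 °C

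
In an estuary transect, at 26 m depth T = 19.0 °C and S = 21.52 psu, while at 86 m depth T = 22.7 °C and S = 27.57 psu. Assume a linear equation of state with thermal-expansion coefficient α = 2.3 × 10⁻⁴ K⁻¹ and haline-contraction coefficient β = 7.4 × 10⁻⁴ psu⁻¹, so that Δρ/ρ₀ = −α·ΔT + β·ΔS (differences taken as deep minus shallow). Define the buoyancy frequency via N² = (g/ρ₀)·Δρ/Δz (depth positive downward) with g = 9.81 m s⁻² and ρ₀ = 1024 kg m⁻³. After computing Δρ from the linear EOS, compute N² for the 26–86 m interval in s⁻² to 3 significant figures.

ΔT = +3.7 K, ΔS = +6.05 psu (deep − shallow).
Δρ/ρ₀ = −αΔT + βΔS = -8.51 × 10⁻⁴ + 4.477 × 10⁻³ = 3.626 × 10⁻³, so Δρ ≈ 3.713 kg m⁻³.
N² = (g/ρ₀)·Δρ/Δz = g·(Δρ/ρ₀)/Δz = 9.81 × 3.626 × 10⁻³ / 60 = 5.9285 × 10⁻⁴ s⁻² ≈ 5.93 × 10⁻⁴ s⁻².

5.93 × 10⁻⁴ s⁻²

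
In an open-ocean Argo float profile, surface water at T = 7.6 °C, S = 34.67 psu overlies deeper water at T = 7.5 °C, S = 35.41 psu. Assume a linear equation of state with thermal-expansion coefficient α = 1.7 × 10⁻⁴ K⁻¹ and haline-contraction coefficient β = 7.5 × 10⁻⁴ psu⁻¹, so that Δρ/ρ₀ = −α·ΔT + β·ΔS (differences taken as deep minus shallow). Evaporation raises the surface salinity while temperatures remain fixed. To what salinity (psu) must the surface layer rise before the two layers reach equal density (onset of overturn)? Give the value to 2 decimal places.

Neutral buoyancy requires −α(T_deep − T_surf) + β(S_deep − S_surf′) = 0.
S_surf′ = S_deep − (α/β)·ΔT = 35.41 − (1.7 × 10⁻⁴/7.5 × 10⁻⁴)·(-0.1) = 35.4327 psu.
Increase required: 35.4327 − 34.67 = 0.7627 psu.

35.43 psu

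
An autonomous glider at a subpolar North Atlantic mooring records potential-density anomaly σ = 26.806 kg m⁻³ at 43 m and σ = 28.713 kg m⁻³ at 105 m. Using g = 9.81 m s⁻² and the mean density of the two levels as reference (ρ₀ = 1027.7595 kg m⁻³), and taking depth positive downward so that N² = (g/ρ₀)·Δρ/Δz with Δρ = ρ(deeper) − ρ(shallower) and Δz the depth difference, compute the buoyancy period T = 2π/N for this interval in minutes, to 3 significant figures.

6.11 min

Δρ = 1028.713 − 1026.806 = 1.907 kg m⁻³ over Δz = 105 − 43 = 62 m.
N² = (9.81/1027.7595) × (1.907/62) = 2.9359 × 10⁻⁴ s⁻².
N = √(2.9359 × 10⁻⁴) = 0.017134 rad s⁻¹, so T = 2π/N = 366.71 s = 6.1118 min ≈ 6.11 min.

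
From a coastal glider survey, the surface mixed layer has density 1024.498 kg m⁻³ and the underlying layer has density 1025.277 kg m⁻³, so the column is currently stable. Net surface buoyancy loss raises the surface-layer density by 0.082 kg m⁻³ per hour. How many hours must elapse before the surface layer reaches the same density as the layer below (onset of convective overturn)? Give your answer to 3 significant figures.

9.50 hours

Density deficit of the surface layer: 1025.277 − 1024.498 = 0.779 kg m⁻³.
Required change = 0.779 / 0.082 = 9.50 hours.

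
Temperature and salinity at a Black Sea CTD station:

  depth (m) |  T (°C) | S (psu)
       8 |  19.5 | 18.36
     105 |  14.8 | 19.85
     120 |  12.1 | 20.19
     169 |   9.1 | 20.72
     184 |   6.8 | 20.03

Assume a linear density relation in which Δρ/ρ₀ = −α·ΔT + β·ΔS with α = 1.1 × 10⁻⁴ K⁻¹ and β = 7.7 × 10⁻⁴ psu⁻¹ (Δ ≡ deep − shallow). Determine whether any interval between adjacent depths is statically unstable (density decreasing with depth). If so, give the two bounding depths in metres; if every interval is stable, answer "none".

169–184 m

Evaluate Δρ/ρ₀ = −αΔT + βΔS across each adjacent pair:
  8–105 m: −αΔT+βΔS = −(1.1 × 10⁻⁴)(-4.7)+(7.7 × 10⁻⁴)(+1.49) = 1.7 × 10⁻³ → stable
  105–120 m: −αΔT+βΔS = −(1.1 × 10⁻⁴)(-2.7)+(7.7 × 10⁻⁴)(+0.34) = 5.6 × 10⁻⁴ → stable
  120–169 m: −αΔT+βΔS = −(1.1 × 10⁻⁴)(-3.0)+(7.7 × 10⁻⁴)(+0.53) = 7.4 × 10⁻⁴ → stable
  169–184 m: −αΔT+βΔS = −(1.1 × 10⁻⁴)(-2.3)+(7.7 × 10⁻⁴)(-0.69) = -2.8 × 10⁻⁴ → UNSTABLE
The 169–184 m interval has Δρ < 0: lighter water underlies denser water.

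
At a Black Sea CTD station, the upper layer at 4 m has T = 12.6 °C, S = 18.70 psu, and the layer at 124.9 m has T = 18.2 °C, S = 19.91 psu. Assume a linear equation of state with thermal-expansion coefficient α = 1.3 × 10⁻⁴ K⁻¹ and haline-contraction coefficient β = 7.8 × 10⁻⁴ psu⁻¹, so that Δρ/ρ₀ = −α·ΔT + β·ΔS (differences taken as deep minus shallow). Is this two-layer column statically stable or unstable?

stable

ΔT = 18.2 − 12.6 = +5.6 K and ΔS = 19.91 − 18.70 = +1.21 psu (deep − shallow).
−αΔT = -7.28 × 10⁻⁴; βΔS = 9.438 × 10⁻⁴; sum Δρ/ρ₀ = 2.158 × 10⁻⁴.
Δρ/ρ₀ > 0, so Δρ > 0: deeper water is denser → statically stable.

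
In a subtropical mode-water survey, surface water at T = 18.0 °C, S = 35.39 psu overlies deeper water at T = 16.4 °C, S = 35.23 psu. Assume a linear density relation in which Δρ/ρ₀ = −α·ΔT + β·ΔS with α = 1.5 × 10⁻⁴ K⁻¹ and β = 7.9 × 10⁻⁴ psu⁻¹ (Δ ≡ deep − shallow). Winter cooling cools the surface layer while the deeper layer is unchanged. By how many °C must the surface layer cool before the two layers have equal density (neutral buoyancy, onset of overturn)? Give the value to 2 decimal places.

Neutral buoyancy requires Δρ = 0, i.e. −α(T_deep − T_surf′) + β(S_deep − S_surf) = 0.
T_surf′ = T_deep − (β/α)·ΔS = 16.4 − (7.9 × 10⁻⁴/1.5 × 10⁻⁴)·(-0.16) = 17.2427 °C.
Cooling required: 18.0 − (17.2427) = 0.7573 °C.

0.76 °C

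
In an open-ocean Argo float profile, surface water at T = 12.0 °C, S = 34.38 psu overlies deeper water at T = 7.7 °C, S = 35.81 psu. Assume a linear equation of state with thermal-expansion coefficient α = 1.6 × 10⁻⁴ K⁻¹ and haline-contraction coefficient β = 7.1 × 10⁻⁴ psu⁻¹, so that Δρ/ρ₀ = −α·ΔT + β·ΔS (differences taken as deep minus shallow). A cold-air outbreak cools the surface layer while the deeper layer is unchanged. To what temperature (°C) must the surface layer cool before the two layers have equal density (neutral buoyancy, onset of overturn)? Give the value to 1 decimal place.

1.4 °C

Neutral buoyancy requires Δρ = 0, i.e. −α(T_deep − T_surf′) + β(S_deep − S_surf) = 0.
T_surf′ = T_deep − (β/α)·ΔS = 7.7 − (7.1 × 10⁻⁴/1.6 × 10⁻⁴)·(+1.43) = 1.354 °C.
Cooling required: 12.0 − (1.354) = 10.646 °C.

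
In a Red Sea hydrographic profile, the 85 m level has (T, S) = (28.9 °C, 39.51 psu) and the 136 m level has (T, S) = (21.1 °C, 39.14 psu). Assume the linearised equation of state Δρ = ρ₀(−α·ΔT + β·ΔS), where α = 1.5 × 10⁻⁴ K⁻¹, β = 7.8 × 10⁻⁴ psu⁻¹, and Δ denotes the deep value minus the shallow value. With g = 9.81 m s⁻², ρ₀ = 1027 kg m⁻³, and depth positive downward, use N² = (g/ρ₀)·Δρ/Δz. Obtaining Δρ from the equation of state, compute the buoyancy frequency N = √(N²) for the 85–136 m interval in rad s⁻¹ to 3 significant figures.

0.0130 rad s⁻¹

ΔT = -7.8 K, ΔS = -0.37 psu (deep − shallow).
Δρ/ρ₀ = −αΔT + βΔS = 1.17 × 10⁻³ − 2.886 × 10⁻⁴ = 8.814 × 10⁻⁴, so Δρ ≈ 0.9052 kg m⁻³.
N² = (g/ρ₀)·Δρ/Δz = g·(Δρ/ρ₀)/Δz = 9.81 × 8.814 × 10⁻⁴ / 51 = 1.6954 × 10⁻⁴ s⁻².
N = √(1.6954 × 10⁻⁴) = 0.013021 rad s⁻¹ ≈ 0.0130 rad s⁻¹.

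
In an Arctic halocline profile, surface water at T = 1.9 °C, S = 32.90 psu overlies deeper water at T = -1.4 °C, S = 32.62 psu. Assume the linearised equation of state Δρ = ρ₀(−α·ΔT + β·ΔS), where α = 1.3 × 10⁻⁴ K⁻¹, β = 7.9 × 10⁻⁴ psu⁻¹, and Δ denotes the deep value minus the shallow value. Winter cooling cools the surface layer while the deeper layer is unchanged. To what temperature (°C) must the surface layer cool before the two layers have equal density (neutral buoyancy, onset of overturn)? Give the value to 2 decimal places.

Neutral buoyancy requires Δρ = 0, i.e. −α(T_deep − T_surf′) + β(S_deep − S_surf) = 0.
T_surf′ = T_deep − (β/α)·ΔS = -1.4 − (7.9 × 10⁻⁴/1.3 × 10⁻⁴)·(-0.28) = 0.3015 °C.
Cooling required: 1.9 − (0.3015) = 1.5985 °C.

0.30 °C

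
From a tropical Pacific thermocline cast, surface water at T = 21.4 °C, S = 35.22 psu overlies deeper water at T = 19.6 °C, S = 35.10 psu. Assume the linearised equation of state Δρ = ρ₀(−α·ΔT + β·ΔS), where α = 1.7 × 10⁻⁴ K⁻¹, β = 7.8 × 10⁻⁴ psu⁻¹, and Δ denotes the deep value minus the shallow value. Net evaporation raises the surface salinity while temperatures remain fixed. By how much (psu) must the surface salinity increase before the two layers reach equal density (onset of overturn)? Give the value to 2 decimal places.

Neutral buoyancy requires −α(T_deep − T_surf) + β(S_deep − S_surf′) = 0.
S_surf′ = S_deep − (α/β)·ΔT = 35.10 − (1.7 × 10⁻⁴/7.8 × 10⁻⁴)·(-1.8) = 35.4923 psu.
Increase required: 35.4923 − 35.22 = 0.2723 psu.

0.27 psu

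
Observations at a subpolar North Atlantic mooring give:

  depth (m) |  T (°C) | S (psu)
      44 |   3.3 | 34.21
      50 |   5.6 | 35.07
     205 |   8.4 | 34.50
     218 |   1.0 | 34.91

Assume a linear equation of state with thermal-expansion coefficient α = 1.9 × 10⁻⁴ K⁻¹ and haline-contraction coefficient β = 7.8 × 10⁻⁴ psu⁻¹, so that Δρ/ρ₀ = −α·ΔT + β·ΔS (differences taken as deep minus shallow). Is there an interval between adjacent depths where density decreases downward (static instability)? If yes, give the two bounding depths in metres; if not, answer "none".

Evaluate Δρ/ρ₀ = −αΔT + βΔS across each adjacent pair:
  44–50 m: −αΔT+βΔS = −(1.9 × 10⁻⁴)(+2.3)+(7.8 × 10⁻⁴)(+0.86) = 2.3 × 10⁻⁴ → stable
  50–205 m: −αΔT+βΔS = −(1.9 × 10⁻⁴)(+2.8)+(7.8 × 10⁻⁴)(-0.57) = -9.8 × 10⁻⁴ → UNSTABLE
  205–218 m: −αΔT+βΔS = −(1.9 × 10⁻⁴)(-7.4)+(7.8 × 10⁻⁴)(+0.41) = 1.7 × 10⁻³ → stable
The 50–205 m interval has Δρ < 0: lighter water underlies denser water.

50–205 m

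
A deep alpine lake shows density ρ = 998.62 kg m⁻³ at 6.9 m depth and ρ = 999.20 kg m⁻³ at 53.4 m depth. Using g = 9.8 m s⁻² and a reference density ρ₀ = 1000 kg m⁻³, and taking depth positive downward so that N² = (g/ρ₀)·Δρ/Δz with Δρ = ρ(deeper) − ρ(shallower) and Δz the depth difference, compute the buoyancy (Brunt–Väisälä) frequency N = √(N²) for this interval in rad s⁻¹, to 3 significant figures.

0.0111 rad s⁻¹

Δρ = 999.20 − 998.62 = 0.58 kg m⁻³ over Δz = 53.4 − 6.9 = 46.5 m.
N² = (9.8/1000) × (0.58/46.5) = 1.2224 × 10⁻⁴ s⁻².
N = √(1.2224 × 10⁻⁴) = 0.011056 rad s⁻¹ ≈ 0.0111 rad s⁻¹.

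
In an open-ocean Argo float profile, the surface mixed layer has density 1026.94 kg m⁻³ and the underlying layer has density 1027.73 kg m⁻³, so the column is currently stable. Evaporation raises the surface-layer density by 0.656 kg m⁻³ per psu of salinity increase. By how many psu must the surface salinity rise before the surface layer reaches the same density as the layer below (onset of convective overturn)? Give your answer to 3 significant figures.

Density deficit of the surface layer: 1027.73 − 1026.94 = 0.79 kg m⁻³.
Required change = 0.79 / 0.656 = 1.20 psu.

1.20 psu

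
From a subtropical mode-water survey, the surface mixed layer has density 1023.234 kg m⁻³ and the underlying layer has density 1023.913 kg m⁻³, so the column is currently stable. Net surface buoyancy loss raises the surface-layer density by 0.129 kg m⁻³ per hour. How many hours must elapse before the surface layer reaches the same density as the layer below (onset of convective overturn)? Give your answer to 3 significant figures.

5.26 hours

Density deficit of the surface layer: 1023.913 − 1023.234 = 0.679 kg m⁻³.
Required change = 0.679 / 0.129 = 5.26 hours.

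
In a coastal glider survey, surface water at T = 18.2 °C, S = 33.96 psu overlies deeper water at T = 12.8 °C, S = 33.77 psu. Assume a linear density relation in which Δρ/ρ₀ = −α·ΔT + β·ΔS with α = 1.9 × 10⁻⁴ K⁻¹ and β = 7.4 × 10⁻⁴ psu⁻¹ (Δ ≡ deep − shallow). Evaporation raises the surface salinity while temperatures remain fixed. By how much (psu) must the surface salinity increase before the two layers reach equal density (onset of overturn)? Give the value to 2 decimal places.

1.20 psu

Neutral buoyancy requires −α(T_deep − T_surf) + β(S_deep − S_surf′) = 0.
S_surf′ = S_deep − (α/β)·ΔT = 33.77 − (1.9 × 10⁻⁴/7.4 × 10⁻⁴)·(-5.4) = 35.1565 psu.
Increase required: 35.1565 − 33.96 = 1.1965 psu.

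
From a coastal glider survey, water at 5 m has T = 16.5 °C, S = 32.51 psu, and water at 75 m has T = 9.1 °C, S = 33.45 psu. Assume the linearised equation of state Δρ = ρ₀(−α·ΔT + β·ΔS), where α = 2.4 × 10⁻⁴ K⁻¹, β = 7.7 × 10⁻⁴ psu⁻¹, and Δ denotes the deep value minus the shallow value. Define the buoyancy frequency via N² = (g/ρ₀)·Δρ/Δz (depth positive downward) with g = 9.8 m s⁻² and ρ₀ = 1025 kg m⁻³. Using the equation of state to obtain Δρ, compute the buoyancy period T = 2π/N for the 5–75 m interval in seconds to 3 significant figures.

ΔT = -7.4 K, ΔS = +0.94 psu (deep − shallow).
Δρ/ρ₀ = −αΔT + βΔS = 1.776 × 10⁻³ + 7.238 × 10⁻⁴ = 2.4998 × 10⁻³, so Δρ ≈ 2.562 kg m⁻³.
N² = (g/ρ₀)·Δρ/Δz = g·(Δρ/ρ₀)/Δz = 9.8 × 2.4998 × 10⁻³ / 70 = 3.4997 × 10⁻⁴ s⁻².
N = √(3.4997 × 10⁻⁴) = 0.018707 rad s⁻¹ → T = 2π/N = 335.87 s ≈ 336 s.

336 s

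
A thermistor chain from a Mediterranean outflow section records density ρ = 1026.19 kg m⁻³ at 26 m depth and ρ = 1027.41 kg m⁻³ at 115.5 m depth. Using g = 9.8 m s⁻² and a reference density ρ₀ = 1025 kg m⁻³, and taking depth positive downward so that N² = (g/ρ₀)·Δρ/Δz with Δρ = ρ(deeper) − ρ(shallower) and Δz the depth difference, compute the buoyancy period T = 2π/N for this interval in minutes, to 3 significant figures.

Δρ = 1027.41 − 1026.19 = 1.22 kg m⁻³ over Δz = 115.5 − 26 = 89.5 m.
N² = (9.8/1025) × (1.22/89.5) = 1.3033 × 10⁻⁴ s⁻².
N = √(1.3033 × 10⁻⁴) = 0.011416 rad s⁻¹, so T = 2π/N = 550.38 s = 9.1730 min ≈ 9.17 min.
A positive N² confirms static stability across the interval.

9.17 min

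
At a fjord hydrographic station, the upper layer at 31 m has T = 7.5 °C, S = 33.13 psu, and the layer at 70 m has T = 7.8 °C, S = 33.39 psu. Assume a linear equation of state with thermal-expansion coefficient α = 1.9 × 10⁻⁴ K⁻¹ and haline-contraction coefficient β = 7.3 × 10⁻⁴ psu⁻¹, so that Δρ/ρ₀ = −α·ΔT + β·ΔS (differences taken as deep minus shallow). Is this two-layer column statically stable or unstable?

ΔT = 7.8 − 7.5 = +0.3 K and ΔS = 33.39 − 33.13 = +0.26 psu (deep − shallow).
−αΔT = -5.70 × 10⁻⁵; βΔS = 1.898 × 10⁻⁴; sum Δρ/ρ₀ = 1.328 × 10⁻⁴.
Δρ/ρ₀ > 0, so Δρ > 0: deeper water is denser → statically stable.

stable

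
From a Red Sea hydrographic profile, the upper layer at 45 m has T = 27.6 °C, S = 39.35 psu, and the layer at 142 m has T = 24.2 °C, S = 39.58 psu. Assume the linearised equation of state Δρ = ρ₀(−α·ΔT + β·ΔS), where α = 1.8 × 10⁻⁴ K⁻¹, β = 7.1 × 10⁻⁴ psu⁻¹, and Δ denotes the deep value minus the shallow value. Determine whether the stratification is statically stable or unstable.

ΔT = 24.2 − 27.6 = -3.4 K and ΔS = 39.58 − 39.35 = +0.23 psu (deep − shallow).
−αΔT = 6.12 × 10⁻⁴; βΔS = 1.633 × 10⁻⁴; sum Δρ/ρ₀ = 7.753 × 10⁻⁴.
Δρ/ρ₀ > 0, so Δρ > 0: deeper water is denser → statically stable.

stable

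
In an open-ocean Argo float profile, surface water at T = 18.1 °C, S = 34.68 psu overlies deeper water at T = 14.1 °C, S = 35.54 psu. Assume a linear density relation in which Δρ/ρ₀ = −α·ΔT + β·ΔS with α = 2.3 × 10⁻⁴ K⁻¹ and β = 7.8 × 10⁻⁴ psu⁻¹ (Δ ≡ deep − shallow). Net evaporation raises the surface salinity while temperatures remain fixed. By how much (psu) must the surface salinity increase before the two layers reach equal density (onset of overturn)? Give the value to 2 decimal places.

2.04 psu

Neutral buoyancy requires −α(T_deep − T_surf) + β(S_deep − S_surf′) = 0.
S_surf′ = S_deep − (α/β)·ΔT = 35.54 − (2.3 × 10⁻⁴/7.8 × 10⁻⁴)·(-4.0) = 36.7195 psu.
Increase required: 36.7195 − 34.68 = 2.0395 psu.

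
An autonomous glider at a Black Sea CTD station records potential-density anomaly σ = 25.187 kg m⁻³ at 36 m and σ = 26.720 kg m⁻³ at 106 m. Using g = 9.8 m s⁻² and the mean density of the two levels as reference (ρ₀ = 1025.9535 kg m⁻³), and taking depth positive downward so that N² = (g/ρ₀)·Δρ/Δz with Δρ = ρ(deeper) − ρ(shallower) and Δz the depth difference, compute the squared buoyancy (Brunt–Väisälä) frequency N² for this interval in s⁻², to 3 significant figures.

2.09 × 10⁻⁴ s⁻²

Δρ = 1026.720 − 1025.187 = 1.533 kg m⁻³ over Δz = 106 − 36 = 70 m.
N² = (9.8/1025.9535) × (1.533/70) = 2.0919 × 10⁻⁴ s⁻² ≈ 2.09 × 10⁻⁴ s⁻².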